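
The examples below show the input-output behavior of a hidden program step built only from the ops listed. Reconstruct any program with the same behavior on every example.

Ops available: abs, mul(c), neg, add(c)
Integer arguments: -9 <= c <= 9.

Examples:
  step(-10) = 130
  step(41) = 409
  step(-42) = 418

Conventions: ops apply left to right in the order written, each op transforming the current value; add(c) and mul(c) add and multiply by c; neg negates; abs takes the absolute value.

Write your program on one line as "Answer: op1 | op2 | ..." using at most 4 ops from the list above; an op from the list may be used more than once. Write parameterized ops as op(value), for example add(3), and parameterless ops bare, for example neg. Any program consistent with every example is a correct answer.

abs | add(5) | mul(9) | add(-5)

Check, running the answer program on each example:
  -10 -> 10 -> 15 -> 135 -> 130
  41 -> 41 -> 46 -> 414 -> 409
  -42 -> 42 -> 47 -> 423 -> 418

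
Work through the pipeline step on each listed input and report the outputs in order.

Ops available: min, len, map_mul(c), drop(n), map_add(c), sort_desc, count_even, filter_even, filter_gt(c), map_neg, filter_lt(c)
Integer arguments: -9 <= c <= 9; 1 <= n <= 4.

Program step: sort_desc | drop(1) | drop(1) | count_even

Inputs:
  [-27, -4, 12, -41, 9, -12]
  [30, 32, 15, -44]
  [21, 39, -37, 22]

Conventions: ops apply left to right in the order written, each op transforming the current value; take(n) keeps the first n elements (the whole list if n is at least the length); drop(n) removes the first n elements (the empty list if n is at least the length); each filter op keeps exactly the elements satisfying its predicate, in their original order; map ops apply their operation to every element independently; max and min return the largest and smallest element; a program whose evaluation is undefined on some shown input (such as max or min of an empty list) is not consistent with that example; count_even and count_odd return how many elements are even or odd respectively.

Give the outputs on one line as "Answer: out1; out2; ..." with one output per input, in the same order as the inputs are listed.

2; 1; 0

Execution, op by op:
  [-27, -4, 12, -41, 9, -12] -> [12, 9, -4, -12, -27, -41] -> [9, -4, -12, -27, -41] -> [-4, -12, -27, -41] -> 2
  [30, 32, 15, -44] -> [32, 30, 15, -44] -> [30, 15, -44] -> [15, -44] -> 1
  [21, 39, -37, 22] -> [39, 22, 21, -37] -> [22, 21, -37] -> [21, -37] -> 0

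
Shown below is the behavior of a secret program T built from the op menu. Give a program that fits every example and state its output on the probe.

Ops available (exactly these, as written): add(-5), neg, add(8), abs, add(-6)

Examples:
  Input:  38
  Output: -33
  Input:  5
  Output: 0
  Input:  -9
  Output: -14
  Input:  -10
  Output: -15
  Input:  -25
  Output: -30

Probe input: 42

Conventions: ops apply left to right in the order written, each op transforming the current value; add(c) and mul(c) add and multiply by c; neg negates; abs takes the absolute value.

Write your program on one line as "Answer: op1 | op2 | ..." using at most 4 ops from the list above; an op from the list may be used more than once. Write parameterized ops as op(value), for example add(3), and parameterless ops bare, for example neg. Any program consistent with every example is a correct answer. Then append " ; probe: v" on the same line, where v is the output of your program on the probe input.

add(-5) | abs | neg ; probe: -37

Check, running the answer program on each example:
  38 -> 33 -> 33 -> -33
  5 -> 0 -> 0 -> 0
  -9 -> -14 -> 14 -> -14
  -10 -> -15 -> 15 -> -15
  -25 -> -30 -> 30 -> -30
  probe: 42 -> 37 -> 37 -> -37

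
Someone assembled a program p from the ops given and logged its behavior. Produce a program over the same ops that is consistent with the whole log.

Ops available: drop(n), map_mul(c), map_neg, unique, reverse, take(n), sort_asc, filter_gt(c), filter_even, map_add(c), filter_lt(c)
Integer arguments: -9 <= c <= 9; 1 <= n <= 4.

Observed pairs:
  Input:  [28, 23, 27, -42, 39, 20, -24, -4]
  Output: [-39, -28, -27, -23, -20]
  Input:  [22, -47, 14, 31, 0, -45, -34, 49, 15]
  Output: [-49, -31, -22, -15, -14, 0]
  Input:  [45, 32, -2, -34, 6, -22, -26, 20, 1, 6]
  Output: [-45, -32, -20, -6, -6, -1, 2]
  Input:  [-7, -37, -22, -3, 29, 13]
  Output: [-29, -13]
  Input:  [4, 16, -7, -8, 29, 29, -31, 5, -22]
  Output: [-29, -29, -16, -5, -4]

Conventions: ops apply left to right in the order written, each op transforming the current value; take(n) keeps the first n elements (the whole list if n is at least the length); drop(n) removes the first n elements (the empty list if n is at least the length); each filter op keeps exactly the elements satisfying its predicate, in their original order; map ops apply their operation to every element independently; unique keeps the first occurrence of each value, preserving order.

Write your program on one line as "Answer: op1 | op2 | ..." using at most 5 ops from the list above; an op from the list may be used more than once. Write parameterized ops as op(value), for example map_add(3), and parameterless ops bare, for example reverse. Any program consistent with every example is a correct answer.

sort_asc | map_neg | reverse | filter_lt(3)

Check, running the answer program on each example:
  [28, 23, 27, -42, 39, 20, -24, -4] -> [-42, -24, -4, 20, 23, 27, 28, 39] -> [42, 24, 4, -20, -23, -27, -28, -39] -> [-39, -28, -27, -23, -20, 4, 24, 42] -> [-39, -28, -27, -23, -20]
  [22, -47, 14, 31, 0, -45, -34, 49, 15] -> [-47, -45, -34, 0, 14, 15, 22, 31, 49] -> [47, 45, 34, 0, -14, -15, -22, -31, -49] -> [-49, -31, -22, -15, -14, 0, 34, 45, 47] -> [-49, -31, -22, -15, -14, 0]
  [45, 32, -2, -34, 6, -22, -26, 20, 1, 6] -> [-34, -26, -22, -2, 1, 6, 6, 20, 32, 45] -> [34, 26, 22, 2, -1, -6, -6, -20, -32, -45] -> [-45, -32, -20, -6, -6, -1, 2, 22, 26, 34] -> [-45, -32, -20, -6, -6, -1, 2]
  [-7, -37, -22, -3, 29, 13] -> [-37, -22, -7, -3, 13, 29] -> [37, 22, 7, 3, -13, -29] -> [-29, -13, 3, 7, 22, 37] -> [-29, -13]
  [4, 16, -7, -8, 29, 29, -31, 5, -22] -> [-31, -22, -8, -7, 4, 5, 16, 29, 29] -> [31, 22, 8, 7, -4, -5, -16, -29, -29] -> [-29, -29, -16, -5, -4, 7, 8, 22, 31] -> [-29, -29, -16, -5, -4]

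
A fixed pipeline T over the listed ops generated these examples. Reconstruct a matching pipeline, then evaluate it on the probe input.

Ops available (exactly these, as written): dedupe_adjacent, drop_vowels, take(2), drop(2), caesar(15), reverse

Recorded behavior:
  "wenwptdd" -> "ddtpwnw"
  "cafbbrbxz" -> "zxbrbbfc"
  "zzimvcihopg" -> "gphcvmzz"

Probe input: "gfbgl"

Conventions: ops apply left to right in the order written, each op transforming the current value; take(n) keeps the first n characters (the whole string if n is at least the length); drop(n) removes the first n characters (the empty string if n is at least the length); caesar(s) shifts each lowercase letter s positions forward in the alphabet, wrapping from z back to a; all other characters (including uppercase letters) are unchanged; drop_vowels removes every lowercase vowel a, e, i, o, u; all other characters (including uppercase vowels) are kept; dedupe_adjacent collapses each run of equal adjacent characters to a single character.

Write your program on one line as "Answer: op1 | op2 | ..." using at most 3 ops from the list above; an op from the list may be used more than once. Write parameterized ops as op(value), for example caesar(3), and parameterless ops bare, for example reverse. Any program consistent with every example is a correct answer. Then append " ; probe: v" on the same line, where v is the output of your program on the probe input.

reverse | drop_vowels ; probe: "lgbfg"

Check, running the answer program on each example:
  "wenwptdd" -> "ddtpwnew" -> "ddtpwnw"
  "cafbbrbxz" -> "zxbrbbfac" -> "zxbrbbfc"
  "zzimvcihopg" -> "gpohicvmizz" -> "gphcvmzz"
  probe: "gfbgl" -> "lgbfg" -> "lgbfg"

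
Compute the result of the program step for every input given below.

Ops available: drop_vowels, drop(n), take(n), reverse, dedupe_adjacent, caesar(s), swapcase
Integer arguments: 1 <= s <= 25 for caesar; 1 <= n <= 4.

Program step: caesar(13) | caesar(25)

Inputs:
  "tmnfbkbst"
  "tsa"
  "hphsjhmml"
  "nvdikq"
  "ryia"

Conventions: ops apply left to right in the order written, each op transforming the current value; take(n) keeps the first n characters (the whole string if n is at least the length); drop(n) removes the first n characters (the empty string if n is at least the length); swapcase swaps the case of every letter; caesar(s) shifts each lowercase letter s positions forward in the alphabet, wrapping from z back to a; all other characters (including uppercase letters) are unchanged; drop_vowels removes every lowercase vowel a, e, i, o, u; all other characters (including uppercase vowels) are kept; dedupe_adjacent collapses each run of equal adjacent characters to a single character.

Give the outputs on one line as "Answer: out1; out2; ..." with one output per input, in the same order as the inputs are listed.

Execution, op by op:
  "tmnfbkbst" -> "gzasoxofg" -> "fyzrnwnef"
  "tsa" -> "gfn" -> "fem"
  "hphsjhmml" -> "ucufwuzzy" -> "tbtevtyyx"
  "nvdikq" -> "aiqvxd" -> "zhpuwc"
  "ryia" -> "elvn" -> "dkum"

"fyzrnwnef"; "fem"; "tbtevtyyx"; "zhpuwc"; "dkum"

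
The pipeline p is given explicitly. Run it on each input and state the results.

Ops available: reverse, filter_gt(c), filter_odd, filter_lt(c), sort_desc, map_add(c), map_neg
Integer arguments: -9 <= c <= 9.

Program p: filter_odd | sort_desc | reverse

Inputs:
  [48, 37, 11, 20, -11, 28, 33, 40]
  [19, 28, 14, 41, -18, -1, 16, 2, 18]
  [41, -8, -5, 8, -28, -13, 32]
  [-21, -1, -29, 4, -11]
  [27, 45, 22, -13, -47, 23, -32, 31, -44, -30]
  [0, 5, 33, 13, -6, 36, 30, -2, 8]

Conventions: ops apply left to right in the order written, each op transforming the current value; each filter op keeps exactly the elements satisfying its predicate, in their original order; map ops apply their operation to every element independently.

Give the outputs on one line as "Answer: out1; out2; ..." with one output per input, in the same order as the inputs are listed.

Execution, op by op:
  [48, 37, 11, 20, -11, 28, 33, 40] -> [37, 11, -11, 33] -> [37, 33, 11, -11] -> [-11, 11, 33, 37]
  [19, 28, 14, 41, -18, -1, 16, 2, 18] -> [19, 41, -1] -> [41, 19, -1] -> [-1, 19, 41]
  [41, -8, -5, 8, -28, -13, 32] -> [41, -5, -13] -> [41, -5, -13] -> [-13, -5, 41]
  [-21, -1, -29, 4, -11] -> [-21, -1, -29, -11] -> [-1, -11, -21, -29] -> [-29, -21, -11, -1]
  [27, 45, 22, -13, -47, 23, -32, 31, -44, -30] -> [27, 45, -13, -47, 23, 31] -> [45, 31, 27, 23, -13, -47] -> [-47, -13, 23, 27, 31, 45]
  [0, 5, 33, 13, -6, 36, 30, -2, 8] -> [5, 33, 13] -> [33, 13, 5] -> [5, 13, 33]

[-11, 11, 33, 37]; [-1, 19, 41]; [-13, -5, 41]; [-29, -21, -11, -1]; [-47, -13, 23, 27, 31, 45]; [5, 13, 33]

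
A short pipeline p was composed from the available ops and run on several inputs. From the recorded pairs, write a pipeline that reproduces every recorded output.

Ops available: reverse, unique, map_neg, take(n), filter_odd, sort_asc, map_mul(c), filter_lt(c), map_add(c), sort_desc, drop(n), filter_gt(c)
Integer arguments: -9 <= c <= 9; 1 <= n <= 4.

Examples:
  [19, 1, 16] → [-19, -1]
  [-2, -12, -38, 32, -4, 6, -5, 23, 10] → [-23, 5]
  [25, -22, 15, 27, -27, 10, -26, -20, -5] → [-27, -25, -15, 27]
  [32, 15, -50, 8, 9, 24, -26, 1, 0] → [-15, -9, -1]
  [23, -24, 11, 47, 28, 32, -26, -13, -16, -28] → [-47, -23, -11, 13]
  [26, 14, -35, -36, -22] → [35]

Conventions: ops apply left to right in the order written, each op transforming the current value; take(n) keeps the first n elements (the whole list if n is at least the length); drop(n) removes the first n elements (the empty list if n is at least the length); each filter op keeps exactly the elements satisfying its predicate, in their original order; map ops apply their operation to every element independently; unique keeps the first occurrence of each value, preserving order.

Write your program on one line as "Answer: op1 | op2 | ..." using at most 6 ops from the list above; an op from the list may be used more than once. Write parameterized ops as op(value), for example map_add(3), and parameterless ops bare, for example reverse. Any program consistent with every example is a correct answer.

filter_odd | take(4) | map_neg | reverse | sort_asc

Check, running the answer program on each example:
  [19, 1, 16] -> [19, 1] -> [19, 1] -> [-19, -1] -> [-1, -19] -> [-19, -1]
  [-2, -12, -38, 32, -4, 6, -5, 23, 10] -> [-5, 23] -> [-5, 23] -> [5, -23] -> [-23, 5] -> [-23, 5]
  [25, -22, 15, 27, -27, 10, -26, -20, -5] -> [25, 15, 27, -27, -5] -> [25, 15, 27, -27] -> [-25, -15, -27, 27] -> [27, -27, -15, -25] -> [-27, -25, -15, 27]
  [32, 15, -50, 8, 9, 24, -26, 1, 0] -> [15, 9, 1] -> [15, 9, 1] -> [-15, -9, -1] -> [-1, -9, -15] -> [-15, -9, -1]
  [23, -24, 11, 47, 28, 32, -26, -13, -16, -28] -> [23, 11, 47, -13] -> [23, 11, 47, -13] -> [-23, -11, -47, 13] -> [13, -47, -11, -23] -> [-47, -23, -11, 13]
  [26, 14, -35, -36, -22] -> [-35] -> [-35] -> [35] -> [35] -> [35]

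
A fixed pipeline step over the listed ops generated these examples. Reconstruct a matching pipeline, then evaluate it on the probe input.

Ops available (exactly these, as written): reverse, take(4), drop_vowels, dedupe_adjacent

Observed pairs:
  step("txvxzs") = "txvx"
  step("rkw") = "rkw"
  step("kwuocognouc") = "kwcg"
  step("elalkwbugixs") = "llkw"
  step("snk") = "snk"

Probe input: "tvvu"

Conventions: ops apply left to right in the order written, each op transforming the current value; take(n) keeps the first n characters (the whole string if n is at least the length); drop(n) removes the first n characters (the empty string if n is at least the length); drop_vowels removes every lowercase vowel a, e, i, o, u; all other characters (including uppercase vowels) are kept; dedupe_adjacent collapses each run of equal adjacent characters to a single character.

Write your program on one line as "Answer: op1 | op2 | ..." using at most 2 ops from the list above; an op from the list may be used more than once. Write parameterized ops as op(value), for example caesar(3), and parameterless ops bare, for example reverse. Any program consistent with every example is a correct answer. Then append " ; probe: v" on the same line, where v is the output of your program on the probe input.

drop_vowels | take(4) ; probe: "tvv"

Check, running the answer program on each example:
  "txvxzs" -> "txvxzs" -> "txvx"
  "rkw" -> "rkw" -> "rkw"
  "kwuocognouc" -> "kwcgnc" -> "kwcg"
  "elalkwbugixs" -> "llkwbgxs" -> "llkw"
  "snk" -> "snk" -> "snk"
  probe: "tvvu" -> "tvv" -> "tvv"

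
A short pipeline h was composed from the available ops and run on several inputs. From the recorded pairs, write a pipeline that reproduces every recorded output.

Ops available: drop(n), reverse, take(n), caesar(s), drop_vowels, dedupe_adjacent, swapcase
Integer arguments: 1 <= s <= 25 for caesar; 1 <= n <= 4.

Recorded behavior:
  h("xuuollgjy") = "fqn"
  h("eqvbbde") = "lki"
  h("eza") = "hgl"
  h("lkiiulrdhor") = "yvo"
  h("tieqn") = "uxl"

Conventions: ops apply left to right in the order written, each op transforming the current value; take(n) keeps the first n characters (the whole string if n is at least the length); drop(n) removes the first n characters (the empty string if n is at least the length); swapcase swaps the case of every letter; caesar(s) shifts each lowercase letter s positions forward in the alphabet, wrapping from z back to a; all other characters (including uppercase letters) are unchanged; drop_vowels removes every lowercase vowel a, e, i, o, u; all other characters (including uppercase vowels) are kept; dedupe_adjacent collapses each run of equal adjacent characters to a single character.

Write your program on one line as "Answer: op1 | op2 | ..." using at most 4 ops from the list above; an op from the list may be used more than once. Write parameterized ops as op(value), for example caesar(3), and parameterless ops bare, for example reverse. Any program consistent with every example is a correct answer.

caesar(7) | dedupe_adjacent | reverse | take(3)

Check, running the answer program on each example:
  "xuuollgjy" -> "ebbvssnqf" -> "ebvsnqf" -> "fqnsvbe" -> "fqn"
  "eqvbbde" -> "lxciikl" -> "lxcikl" -> "lkicxl" -> "lki"
  "eza" -> "lgh" -> "lgh" -> "hgl" -> "hgl"
  "lkiiulrdhor" -> "srppbsykovy" -> "srpbsykovy" -> "yvokysbprs" -> "yvo"
  "tieqn" -> "aplxu" -> "aplxu" -> "uxlpa" -> "uxl"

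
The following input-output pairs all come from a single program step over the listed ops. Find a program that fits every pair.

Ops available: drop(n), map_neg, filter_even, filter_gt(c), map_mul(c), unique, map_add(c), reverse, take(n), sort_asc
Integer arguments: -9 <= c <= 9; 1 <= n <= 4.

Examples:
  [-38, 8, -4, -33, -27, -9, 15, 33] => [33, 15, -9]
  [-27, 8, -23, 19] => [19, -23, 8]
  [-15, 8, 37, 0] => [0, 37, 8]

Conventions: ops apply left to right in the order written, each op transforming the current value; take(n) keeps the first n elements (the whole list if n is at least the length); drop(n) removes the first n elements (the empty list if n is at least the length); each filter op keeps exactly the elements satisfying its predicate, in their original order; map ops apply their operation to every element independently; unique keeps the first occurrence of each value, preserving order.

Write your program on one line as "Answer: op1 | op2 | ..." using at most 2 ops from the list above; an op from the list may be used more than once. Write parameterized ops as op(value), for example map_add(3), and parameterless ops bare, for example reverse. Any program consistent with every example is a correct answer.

reverse | take(3)

Check, running the answer program on each example:
  [-38, 8, -4, -33, -27, -9, 15, 33] -> [33, 15, -9, -27, -33, -4, 8, -38] -> [33, 15, -9]
  [-27, 8, -23, 19] -> [19, -23, 8, -27] -> [19, -23, 8]
  [-15, 8, 37, 0] -> [0, 37, 8, -15] -> [0, 37, 8]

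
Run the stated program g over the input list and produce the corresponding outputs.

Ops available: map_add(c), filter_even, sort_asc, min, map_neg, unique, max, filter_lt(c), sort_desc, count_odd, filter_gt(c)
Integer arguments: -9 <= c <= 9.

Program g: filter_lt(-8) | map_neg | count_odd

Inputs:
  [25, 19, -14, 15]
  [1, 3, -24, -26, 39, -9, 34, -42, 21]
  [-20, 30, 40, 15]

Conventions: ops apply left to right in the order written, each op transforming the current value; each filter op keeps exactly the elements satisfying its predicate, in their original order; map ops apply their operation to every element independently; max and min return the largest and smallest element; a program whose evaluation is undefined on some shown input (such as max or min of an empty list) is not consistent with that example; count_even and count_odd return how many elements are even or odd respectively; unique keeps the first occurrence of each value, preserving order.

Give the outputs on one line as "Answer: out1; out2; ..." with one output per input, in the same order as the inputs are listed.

Execution, op by op:
  [25, 19, -14, 15] -> [-14] -> [14] -> 0
  [1, 3, -24, -26, 39, -9, 34, -42, 21] -> [-24, -26, -9, -42] -> [24, 26, 9, 42] -> 1
  [-20, 30, 40, 15] -> [-20] -> [20] -> 0

0; 1; 0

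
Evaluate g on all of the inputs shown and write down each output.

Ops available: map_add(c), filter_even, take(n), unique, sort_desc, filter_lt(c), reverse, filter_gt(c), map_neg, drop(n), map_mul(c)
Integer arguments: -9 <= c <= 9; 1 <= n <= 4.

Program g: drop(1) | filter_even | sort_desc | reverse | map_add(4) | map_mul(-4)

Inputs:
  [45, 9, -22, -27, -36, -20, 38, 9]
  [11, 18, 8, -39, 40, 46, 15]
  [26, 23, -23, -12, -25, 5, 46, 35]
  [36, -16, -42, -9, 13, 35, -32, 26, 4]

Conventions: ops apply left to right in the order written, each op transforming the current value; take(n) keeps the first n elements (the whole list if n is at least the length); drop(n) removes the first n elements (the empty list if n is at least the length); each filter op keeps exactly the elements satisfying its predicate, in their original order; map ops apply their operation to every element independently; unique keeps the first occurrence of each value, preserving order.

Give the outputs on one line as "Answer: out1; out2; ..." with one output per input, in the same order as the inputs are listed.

Execution, op by op:
  [45, 9, -22, -27, -36, -20, 38, 9] -> [9, -22, -27, -36, -20, 38, 9] -> [-22, -36, -20, 38] -> [38, -20, -22, -36] -> [-36, -22, -20, 38] -> [-32, -18, -16, 42] -> [128, 72, 64, -168]
  [11, 18, 8, -39, 40, 46, 15] -> [18, 8, -39, 40, 46, 15] -> [18, 8, 40, 46] -> [46, 40, 18, 8] -> [8, 18, 40, 46] -> [12, 22, 44, 50] -> [-48, -88, -176, -200]
  [26, 23, -23, -12, -25, 5, 46, 35] -> [23, -23, -12, -25, 5, 46, 35] -> [-12, 46] -> [46, -12] -> [-12, 46] -> [-8, 50] -> [32, -200]
  [36, -16, -42, -9, 13, 35, -32, 26, 4] -> [-16, -42, -9, 13, 35, -32, 26, 4] -> [-16, -42, -32, 26, 4] -> [26, 4, -16, -32, -42] -> [-42, -32, -16, 4, 26] -> [-38, -28, -12, 8, 30] -> [152, 112, 48, -32, -120]

[128, 72, 64, -168]; [-48, -88, -176, -200]; [32, -200]; [152, 112, 48, -32, -120]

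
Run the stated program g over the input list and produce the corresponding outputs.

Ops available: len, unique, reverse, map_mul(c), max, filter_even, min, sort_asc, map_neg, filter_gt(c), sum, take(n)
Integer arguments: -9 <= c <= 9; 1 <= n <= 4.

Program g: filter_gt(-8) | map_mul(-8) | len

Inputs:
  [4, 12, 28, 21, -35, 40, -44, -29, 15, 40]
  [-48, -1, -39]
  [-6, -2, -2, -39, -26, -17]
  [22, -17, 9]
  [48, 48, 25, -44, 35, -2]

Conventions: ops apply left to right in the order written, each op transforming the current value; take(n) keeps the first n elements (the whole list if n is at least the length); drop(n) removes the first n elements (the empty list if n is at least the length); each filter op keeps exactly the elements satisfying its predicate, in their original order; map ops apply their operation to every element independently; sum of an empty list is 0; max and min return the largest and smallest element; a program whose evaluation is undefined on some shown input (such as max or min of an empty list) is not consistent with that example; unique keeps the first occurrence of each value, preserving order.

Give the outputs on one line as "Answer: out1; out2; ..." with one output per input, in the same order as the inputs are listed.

7; 1; 3; 2; 5

Execution, op by op:
  [4, 12, 28, 21, -35, 40, -44, -29, 15, 40] -> [4, 12, 28, 21, 40, 15, 40] -> [-32, -96, -224, -168, -320, -120, -320] -> 7
  [-48, -1, -39] -> [-1] -> [8] -> 1
  [-6, -2, -2, -39, -26, -17] -> [-6, -2, -2] -> [48, 16, 16] -> 3
  [22, -17, 9] -> [22, 9] -> [-176, -72] -> 2
  [48, 48, 25, -44, 35, -2] -> [48, 48, 25, 35, -2] -> [-384, -384, -200, -280, 16] -> 5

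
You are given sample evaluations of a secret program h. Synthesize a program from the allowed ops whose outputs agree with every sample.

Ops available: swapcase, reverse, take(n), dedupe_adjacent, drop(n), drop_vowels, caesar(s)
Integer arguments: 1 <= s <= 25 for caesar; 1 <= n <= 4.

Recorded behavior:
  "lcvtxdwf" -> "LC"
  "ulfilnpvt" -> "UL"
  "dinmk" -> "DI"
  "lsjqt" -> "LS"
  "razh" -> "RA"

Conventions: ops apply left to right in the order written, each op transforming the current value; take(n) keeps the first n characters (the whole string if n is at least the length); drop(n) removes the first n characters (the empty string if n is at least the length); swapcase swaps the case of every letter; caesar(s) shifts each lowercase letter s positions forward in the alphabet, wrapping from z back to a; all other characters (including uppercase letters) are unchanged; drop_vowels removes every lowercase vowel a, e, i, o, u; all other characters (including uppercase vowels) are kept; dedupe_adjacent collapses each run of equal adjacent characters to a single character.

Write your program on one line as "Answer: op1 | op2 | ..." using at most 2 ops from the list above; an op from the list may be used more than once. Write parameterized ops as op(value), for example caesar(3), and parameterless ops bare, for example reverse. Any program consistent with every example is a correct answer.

swapcase | take(2)

Check, running the answer program on each example:
  "lcvtxdwf" -> "LCVTXDWF" -> "LC"
  "ulfilnpvt" -> "ULFILNPVT" -> "UL"
  "dinmk" -> "DINMK" -> "DI"
  "lsjqt" -> "LSJQT" -> "LS"
  "razh" -> "RAZH" -> "RA"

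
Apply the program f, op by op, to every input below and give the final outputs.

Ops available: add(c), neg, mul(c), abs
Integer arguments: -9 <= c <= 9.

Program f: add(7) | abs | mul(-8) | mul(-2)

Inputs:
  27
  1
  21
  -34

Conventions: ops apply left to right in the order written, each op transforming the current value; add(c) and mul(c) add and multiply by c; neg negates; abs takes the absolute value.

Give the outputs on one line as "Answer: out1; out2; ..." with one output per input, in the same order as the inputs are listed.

544; 128; 448; 432

Execution, op by op:
  27 -> 34 -> 34 -> -272 -> 544
  1 -> 8 -> 8 -> -64 -> 128
  21 -> 28 -> 28 -> -224 -> 448
  -34 -> -27 -> 27 -> -216 -> 432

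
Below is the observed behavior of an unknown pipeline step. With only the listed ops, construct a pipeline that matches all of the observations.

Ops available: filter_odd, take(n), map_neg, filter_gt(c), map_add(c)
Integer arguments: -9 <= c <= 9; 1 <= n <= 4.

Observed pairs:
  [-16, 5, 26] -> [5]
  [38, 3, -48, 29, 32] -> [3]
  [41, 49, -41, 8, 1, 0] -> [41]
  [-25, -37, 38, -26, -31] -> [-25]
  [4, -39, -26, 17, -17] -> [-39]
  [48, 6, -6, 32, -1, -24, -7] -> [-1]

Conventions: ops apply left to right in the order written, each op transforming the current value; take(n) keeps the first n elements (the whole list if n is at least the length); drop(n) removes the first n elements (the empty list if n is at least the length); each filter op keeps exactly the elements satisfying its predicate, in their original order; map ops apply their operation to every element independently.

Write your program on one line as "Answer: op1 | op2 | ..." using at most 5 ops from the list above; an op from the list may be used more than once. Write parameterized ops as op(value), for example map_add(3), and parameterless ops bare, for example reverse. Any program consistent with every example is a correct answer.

filter_odd | map_neg | take(1) | map_neg

Check, running the answer program on each example:
  [-16, 5, 26] -> [5] -> [-5] -> [-5] -> [5]
  [38, 3, -48, 29, 32] -> [3, 29] -> [-3, -29] -> [-3] -> [3]
  [41, 49, -41, 8, 1, 0] -> [41, 49, -41, 1] -> [-41, -49, 41, -1] -> [-41] -> [41]
  [-25, -37, 38, -26, -31] -> [-25, -37, -31] -> [25, 37, 31] -> [25] -> [-25]
  [4, -39, -26, 17, -17] -> [-39, 17, -17] -> [39, -17, 17] -> [39] -> [-39]
  [48, 6, -6, 32, -1, -24, -7] -> [-1, -7] -> [1, 7] -> [1] -> [-1]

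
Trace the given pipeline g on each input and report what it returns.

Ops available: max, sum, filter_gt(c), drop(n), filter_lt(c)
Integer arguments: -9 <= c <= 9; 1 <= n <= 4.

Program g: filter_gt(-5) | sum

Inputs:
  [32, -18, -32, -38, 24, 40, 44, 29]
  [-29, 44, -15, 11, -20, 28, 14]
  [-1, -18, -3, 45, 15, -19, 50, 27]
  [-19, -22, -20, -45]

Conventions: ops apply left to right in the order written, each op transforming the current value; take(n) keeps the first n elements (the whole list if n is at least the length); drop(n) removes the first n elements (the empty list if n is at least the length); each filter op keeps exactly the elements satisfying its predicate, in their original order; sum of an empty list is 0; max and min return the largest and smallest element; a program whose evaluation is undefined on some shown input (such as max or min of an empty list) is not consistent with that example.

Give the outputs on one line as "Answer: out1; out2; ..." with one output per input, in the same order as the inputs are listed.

Execution, op by op:
  [32, -18, -32, -38, 24, 40, 44, 29] -> [32, 24, 40, 44, 29] -> 169
  [-29, 44, -15, 11, -20, 28, 14] -> [44, 11, 28, 14] -> 97
  [-1, -18, -3, 45, 15, -19, 50, 27] -> [-1, -3, 45, 15, 50, 27] -> 133
  [-19, -22, -20, -45] -> [] -> 0

169; 97; 133; 0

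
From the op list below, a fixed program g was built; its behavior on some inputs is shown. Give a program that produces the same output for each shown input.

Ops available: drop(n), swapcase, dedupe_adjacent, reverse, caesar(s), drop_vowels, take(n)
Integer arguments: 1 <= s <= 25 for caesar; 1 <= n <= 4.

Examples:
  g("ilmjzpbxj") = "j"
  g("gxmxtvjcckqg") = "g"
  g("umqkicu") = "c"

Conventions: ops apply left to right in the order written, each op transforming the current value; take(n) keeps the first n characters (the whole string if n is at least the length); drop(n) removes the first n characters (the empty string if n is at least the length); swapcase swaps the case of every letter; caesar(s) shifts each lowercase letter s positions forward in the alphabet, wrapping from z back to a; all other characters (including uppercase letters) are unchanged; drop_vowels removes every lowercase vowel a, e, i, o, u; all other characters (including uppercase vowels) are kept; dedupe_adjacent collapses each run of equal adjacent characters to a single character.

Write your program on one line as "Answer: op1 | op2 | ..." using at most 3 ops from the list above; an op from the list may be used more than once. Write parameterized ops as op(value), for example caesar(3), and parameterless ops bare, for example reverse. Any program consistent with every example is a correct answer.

reverse | drop_vowels | take(1)

Check, running the answer program on each example:
  "ilmjzpbxj" -> "jxbpzjmli" -> "jxbpzjml" -> "j"
  "gxmxtvjcckqg" -> "gqkccjvtxmxg" -> "gqkccjvtxmxg" -> "g"
  "umqkicu" -> "ucikqmu" -> "ckqm" -> "c"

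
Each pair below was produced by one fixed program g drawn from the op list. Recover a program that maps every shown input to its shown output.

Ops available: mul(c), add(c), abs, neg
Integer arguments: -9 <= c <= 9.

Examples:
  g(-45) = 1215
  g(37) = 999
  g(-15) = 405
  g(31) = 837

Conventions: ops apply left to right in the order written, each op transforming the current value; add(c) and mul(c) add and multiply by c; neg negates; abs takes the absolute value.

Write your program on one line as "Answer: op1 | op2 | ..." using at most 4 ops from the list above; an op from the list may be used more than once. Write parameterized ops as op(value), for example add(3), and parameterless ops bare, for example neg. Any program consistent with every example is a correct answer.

abs | neg | mul(9) | mul(-3)

Check, running the answer program on each example:
  -45 -> 45 -> -45 -> -405 -> 1215
  37 -> 37 -> -37 -> -333 -> 999
  -15 -> 15 -> -15 -> -135 -> 405
  31 -> 31 -> -31 -> -279 -> 837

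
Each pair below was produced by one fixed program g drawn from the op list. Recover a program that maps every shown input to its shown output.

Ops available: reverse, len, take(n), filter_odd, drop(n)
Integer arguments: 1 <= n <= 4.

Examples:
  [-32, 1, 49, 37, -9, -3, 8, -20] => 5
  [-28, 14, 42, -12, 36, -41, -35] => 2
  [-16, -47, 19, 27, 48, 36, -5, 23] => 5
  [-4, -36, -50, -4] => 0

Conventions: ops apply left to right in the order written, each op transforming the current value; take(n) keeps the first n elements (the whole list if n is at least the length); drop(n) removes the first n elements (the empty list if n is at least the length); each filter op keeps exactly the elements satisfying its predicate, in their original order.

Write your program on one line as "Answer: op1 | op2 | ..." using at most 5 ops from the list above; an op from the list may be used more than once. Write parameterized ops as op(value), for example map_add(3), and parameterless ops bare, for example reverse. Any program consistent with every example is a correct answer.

reverse | filter_odd | reverse | len

Check, running the answer program on each example:
  [-32, 1, 49, 37, -9, -3, 8, -20] -> [-20, 8, -3, -9, 37, 49, 1, -32] -> [-3, -9, 37, 49, 1] -> [1, 49, 37, -9, -3] -> 5
  [-28, 14, 42, -12, 36, -41, -35] -> [-35, -41, 36, -12, 42, 14, -28] -> [-35, -41] -> [-41, -35] -> 2
  [-16, -47, 19, 27, 48, 36, -5, 23] -> [23, -5, 36, 48, 27, 19, -47, -16] -> [23, -5, 27, 19, -47] -> [-47, 19, 27, -5, 23] -> 5
  [-4, -36, -50, -4] -> [-4, -50, -36, -4] -> [] -> [] -> 0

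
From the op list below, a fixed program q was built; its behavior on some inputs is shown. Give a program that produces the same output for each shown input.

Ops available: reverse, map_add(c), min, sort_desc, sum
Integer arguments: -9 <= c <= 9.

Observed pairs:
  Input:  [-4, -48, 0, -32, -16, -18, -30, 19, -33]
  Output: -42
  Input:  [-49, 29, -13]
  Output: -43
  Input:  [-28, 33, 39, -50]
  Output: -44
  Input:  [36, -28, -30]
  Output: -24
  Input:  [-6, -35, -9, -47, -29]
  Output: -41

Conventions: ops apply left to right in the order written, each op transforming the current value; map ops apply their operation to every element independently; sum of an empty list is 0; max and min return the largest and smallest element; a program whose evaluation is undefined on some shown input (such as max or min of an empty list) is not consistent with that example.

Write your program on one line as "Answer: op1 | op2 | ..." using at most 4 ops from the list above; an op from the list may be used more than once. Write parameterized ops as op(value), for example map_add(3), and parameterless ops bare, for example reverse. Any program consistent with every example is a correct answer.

reverse | map_add(6) | reverse | min

Check, running the answer program on each example:
  [-4, -48, 0, -32, -16, -18, -30, 19, -33] -> [-33, 19, -30, -18, -16, -32, 0, -48, -4] -> [-27, 25, -24, -12, -10, -26, 6, -42, 2] -> [2, -42, 6, -26, -10, -12, -24, 25, -27] -> -42
  [-49, 29, -13] -> [-13, 29, -49] -> [-7, 35, -43] -> [-43, 35, -7] -> -43
  [-28, 33, 39, -50] -> [-50, 39, 33, -28] -> [-44, 45, 39, -22] -> [-22, 39, 45, -44] -> -44
  [36, -28, -30] -> [-30, -28, 36] -> [-24, -22, 42] -> [42, -22, -24] -> -24
  [-6, -35, -9, -47, -29] -> [-29, -47, -9, -35, -6] -> [-23, -41, -3, -29, 0] -> [0, -29, -3, -41, -23] -> -41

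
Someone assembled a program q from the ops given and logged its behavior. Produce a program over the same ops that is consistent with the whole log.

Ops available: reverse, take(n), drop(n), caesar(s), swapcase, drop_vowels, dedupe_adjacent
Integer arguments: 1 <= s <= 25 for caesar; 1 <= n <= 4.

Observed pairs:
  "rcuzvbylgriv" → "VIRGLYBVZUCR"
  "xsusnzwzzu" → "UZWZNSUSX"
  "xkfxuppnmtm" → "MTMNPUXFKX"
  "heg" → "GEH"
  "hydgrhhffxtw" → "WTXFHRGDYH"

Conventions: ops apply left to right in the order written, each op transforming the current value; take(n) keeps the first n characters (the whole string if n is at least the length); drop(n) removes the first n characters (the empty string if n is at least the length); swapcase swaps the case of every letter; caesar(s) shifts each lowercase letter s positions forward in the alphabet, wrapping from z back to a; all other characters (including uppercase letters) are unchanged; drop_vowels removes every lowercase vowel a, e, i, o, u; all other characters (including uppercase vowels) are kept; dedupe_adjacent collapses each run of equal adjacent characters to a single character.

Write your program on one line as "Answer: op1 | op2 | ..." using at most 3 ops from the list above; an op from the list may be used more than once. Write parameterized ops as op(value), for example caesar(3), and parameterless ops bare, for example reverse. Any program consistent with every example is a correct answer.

reverse | swapcase | dedupe_adjacent

Check, running the answer program on each example:
  "rcuzvbylgriv" -> "virglybvzucr" -> "VIRGLYBVZUCR" -> "VIRGLYBVZUCR"
  "xsusnzwzzu" -> "uzzwznsusx" -> "UZZWZNSUSX" -> "UZWZNSUSX"
  "xkfxuppnmtm" -> "mtmnppuxfkx" -> "MTMNPPUXFKX" -> "MTMNPUXFKX"
  "heg" -> "geh" -> "GEH" -> "GEH"
  "hydgrhhffxtw" -> "wtxffhhrgdyh" -> "WTXFFHHRGDYH" -> "WTXFHRGDYH"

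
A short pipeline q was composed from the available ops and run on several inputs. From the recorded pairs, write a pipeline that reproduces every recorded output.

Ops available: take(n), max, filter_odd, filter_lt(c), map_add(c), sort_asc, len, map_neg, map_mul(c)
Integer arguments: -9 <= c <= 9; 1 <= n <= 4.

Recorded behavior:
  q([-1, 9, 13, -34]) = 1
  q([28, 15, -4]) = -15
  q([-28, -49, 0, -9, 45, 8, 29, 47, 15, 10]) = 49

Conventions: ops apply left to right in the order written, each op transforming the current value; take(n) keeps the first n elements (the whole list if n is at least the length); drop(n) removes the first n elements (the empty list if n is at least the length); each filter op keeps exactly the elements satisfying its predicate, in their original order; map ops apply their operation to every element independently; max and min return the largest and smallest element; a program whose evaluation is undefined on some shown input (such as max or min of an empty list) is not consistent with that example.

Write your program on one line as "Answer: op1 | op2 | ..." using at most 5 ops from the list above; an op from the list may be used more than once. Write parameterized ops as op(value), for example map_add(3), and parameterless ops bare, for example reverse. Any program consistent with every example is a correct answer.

map_neg | filter_odd | sort_asc | max

Check, running the answer program on each example:
  [-1, 9, 13, -34] -> [1, -9, -13, 34] -> [1, -9, -13] -> [-13, -9, 1] -> 1
  [28, 15, -4] -> [-28, -15, 4] -> [-15] -> [-15] -> -15
  [-28, -49, 0, -9, 45, 8, 29, 47, 15, 10] -> [28, 49, 0, 9, -45, -8, -29, -47, -15, -10] -> [49, 9, -45, -29, -47, -15] -> [-47, -45, -29, -15, 9, 49] -> 49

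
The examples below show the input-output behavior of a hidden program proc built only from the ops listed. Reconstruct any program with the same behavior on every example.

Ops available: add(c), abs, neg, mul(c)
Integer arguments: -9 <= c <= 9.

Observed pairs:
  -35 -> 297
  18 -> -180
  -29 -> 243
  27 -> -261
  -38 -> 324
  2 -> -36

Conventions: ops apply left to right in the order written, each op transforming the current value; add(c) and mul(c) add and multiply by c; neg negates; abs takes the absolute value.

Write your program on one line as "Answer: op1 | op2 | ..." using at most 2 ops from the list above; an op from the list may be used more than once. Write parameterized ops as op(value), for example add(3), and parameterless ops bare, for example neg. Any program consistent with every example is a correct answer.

add(2) | mul(-9)

Check, running the answer program on each example:
  -35 -> -33 -> 297
  18 -> 20 -> -180
  -29 -> -27 -> 243
  27 -> 29 -> -261
  -38 -> -36 -> 324
  2 -> 4 -> -36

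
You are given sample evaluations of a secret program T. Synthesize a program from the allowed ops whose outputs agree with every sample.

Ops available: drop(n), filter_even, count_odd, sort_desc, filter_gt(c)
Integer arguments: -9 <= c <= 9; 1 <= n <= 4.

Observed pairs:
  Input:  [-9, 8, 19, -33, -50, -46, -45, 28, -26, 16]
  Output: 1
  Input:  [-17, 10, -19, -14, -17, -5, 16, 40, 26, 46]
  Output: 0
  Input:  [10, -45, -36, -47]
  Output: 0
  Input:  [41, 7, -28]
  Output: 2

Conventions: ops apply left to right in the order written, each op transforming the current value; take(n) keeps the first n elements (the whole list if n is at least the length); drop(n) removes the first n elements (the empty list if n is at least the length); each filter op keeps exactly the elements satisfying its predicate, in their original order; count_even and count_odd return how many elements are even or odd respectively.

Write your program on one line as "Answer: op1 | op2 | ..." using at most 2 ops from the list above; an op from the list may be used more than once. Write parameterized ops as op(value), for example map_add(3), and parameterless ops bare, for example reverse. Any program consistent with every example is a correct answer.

filter_gt(6) | count_odd

Check, running the answer program on each example:
  [-9, 8, 19, -33, -50, -46, -45, 28, -26, 16] -> [8, 19, 28, 16] -> 1
  [-17, 10, -19, -14, -17, -5, 16, 40, 26, 46] -> [10, 16, 40, 26, 46] -> 0
  [10, -45, -36, -47] -> [10] -> 0
  [41, 7, -28] -> [41, 7] -> 2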